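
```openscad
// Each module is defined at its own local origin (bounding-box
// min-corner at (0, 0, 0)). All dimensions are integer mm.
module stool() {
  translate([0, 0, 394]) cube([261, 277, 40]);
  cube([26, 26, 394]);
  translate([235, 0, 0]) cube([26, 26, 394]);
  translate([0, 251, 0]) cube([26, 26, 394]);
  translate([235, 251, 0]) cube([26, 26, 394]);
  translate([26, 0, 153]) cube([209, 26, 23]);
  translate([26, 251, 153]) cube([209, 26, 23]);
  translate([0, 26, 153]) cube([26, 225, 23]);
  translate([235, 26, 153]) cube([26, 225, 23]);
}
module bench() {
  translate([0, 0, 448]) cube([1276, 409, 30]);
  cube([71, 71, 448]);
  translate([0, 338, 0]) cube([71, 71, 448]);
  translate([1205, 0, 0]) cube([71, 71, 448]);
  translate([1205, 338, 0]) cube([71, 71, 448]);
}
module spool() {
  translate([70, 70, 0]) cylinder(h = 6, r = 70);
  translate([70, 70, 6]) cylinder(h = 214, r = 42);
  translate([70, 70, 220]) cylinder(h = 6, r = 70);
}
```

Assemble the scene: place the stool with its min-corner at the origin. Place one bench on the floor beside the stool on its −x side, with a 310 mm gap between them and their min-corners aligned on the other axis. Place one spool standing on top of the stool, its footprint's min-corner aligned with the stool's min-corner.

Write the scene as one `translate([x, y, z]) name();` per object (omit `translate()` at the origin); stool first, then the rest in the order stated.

stool();
translate([-1586, 0, 0]) bench();
translate([0, 0, 434]) spool();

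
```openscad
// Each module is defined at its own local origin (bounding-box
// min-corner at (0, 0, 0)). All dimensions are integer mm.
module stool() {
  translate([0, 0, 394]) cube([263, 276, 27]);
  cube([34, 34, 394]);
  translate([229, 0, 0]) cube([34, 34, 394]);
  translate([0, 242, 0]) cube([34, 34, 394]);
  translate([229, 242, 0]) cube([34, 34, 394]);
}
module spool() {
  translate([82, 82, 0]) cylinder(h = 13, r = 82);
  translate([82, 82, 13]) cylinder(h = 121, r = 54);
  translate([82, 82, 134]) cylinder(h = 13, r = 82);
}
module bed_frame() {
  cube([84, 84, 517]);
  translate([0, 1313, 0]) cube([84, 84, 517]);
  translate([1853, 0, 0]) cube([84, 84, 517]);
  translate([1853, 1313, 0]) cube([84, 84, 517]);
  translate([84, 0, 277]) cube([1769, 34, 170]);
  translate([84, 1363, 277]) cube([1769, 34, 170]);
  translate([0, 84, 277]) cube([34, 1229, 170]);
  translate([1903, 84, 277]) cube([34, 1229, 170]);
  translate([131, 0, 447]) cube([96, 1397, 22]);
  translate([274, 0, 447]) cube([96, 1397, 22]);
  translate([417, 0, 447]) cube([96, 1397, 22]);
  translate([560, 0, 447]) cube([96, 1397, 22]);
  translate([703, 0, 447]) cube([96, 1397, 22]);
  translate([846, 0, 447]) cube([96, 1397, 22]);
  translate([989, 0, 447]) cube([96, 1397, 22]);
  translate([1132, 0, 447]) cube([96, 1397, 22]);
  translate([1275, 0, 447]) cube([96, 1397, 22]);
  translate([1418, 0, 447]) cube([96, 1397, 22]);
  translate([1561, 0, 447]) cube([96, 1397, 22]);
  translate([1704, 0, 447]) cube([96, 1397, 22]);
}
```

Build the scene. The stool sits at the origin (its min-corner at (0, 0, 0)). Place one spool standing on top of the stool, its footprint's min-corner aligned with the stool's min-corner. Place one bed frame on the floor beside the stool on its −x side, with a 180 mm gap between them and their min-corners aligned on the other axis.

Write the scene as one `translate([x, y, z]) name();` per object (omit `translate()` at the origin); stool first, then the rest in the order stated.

stool();
translate([0, 0, 421]) spool();
translate([-2117, 0, 0]) bed_frame();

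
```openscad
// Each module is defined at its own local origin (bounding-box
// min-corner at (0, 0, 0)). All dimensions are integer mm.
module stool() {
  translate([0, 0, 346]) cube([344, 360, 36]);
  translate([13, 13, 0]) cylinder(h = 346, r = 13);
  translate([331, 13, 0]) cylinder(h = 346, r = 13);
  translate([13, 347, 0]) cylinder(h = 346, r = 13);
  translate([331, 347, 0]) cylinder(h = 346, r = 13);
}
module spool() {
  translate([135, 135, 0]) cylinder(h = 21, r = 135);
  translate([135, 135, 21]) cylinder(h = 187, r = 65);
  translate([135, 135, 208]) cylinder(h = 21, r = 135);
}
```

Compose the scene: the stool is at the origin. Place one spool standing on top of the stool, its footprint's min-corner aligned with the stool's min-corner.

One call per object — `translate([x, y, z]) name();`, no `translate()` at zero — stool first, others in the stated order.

stool();
translate([0, 0, 382]) spool();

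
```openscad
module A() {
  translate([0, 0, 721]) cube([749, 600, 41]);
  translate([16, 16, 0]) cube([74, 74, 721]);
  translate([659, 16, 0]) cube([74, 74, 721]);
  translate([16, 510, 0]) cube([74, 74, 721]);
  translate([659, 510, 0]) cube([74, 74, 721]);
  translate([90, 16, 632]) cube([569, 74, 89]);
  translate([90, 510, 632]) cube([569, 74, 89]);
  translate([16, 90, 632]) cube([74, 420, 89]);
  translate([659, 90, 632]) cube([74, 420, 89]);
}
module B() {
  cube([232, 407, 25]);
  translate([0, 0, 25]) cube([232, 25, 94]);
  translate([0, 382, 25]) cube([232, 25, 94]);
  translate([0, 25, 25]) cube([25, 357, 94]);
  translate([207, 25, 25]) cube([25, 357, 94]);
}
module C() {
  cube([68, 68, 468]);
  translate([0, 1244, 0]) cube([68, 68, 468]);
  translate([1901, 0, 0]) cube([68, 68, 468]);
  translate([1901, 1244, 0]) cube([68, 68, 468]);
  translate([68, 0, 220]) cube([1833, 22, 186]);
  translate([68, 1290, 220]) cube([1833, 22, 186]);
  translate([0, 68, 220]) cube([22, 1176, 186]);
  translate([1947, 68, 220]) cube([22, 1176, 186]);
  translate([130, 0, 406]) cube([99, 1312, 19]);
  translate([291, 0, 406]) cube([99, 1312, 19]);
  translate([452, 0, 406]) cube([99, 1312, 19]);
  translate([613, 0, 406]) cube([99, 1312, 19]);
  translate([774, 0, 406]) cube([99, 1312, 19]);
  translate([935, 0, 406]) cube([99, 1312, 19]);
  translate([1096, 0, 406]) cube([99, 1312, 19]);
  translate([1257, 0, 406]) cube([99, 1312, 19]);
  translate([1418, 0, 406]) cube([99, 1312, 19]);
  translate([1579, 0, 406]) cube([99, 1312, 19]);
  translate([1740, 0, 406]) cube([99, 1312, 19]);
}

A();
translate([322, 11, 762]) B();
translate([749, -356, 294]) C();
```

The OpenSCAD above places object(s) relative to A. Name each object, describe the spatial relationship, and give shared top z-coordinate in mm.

Both tops at z = 762 mm.

A is a table. B is an open box. C is a bed frame. The open box is on top of the table. The bed frame is beside the table with their tops flush at z = 762. The shared top z-coordinate is 762 mm.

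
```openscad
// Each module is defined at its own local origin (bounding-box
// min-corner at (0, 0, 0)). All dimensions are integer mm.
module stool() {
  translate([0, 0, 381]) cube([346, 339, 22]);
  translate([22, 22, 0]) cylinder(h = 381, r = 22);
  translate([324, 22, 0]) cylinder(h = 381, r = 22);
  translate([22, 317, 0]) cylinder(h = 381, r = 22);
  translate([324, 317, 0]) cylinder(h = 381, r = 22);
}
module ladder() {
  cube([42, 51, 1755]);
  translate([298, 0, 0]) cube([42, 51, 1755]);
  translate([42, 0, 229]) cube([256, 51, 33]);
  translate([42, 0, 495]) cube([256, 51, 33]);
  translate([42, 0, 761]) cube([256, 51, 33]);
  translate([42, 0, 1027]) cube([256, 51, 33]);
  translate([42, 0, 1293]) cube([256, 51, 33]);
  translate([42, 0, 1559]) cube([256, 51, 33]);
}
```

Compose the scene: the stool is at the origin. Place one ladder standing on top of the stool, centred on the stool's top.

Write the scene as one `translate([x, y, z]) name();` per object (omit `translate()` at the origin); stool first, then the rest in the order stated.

stool();
translate([3, 144, 403]) ladder();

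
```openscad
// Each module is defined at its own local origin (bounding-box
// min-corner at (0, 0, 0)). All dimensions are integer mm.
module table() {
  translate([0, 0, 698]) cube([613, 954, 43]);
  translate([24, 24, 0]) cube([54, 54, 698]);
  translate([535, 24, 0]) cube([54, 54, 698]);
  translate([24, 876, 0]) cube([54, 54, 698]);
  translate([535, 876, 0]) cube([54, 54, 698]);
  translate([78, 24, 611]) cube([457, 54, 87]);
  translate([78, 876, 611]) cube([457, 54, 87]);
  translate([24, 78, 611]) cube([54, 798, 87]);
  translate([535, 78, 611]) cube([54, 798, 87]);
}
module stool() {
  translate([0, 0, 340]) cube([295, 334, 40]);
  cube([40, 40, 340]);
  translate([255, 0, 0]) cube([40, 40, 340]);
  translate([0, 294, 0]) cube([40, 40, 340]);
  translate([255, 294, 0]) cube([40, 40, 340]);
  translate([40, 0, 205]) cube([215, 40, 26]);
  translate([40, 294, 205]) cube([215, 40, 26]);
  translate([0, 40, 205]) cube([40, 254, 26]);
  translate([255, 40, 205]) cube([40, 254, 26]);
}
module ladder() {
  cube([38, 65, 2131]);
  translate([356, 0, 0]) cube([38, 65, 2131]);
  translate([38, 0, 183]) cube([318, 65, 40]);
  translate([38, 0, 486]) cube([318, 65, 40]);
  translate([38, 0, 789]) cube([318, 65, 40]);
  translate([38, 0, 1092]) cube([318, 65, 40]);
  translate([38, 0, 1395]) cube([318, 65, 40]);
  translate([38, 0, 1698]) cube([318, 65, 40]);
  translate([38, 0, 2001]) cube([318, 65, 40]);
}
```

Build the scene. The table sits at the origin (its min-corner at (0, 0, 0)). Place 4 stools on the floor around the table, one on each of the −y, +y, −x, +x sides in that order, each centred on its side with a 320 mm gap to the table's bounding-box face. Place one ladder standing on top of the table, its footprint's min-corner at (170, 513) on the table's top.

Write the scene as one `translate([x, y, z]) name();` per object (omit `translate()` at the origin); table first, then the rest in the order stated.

table();
translate([159, -654, 0]) stool();
translate([159, 1274, 0]) stool();
translate([-615, 310, 0]) stool();
translate([933, 310, 0]) stool();
translate([170, 513, 741]) ladder();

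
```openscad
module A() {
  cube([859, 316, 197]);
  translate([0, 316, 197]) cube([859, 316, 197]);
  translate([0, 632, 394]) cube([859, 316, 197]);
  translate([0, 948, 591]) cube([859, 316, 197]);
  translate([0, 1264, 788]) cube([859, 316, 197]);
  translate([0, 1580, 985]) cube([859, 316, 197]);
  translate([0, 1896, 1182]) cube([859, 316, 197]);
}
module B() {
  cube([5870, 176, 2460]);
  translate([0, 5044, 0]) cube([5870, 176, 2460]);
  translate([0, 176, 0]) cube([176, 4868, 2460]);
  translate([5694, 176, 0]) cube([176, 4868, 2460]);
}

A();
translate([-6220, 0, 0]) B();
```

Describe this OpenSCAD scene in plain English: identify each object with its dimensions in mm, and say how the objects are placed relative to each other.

A is a run of 7 identical solid stair steps. Each tread is 859×316 mm and each step block is 197 mm high. Step 1 rests on the floor; step k is offset from step 1 by (k−1)×316 mm in y and (k−1)×197 mm in z.

B is the wall frame of a small rectangular building: four walls, each 2460 mm tall and 176 mm thick, enclosing a footprint 5870 mm (x) by 5220 mm (y) outside-to-outside, with no floor or roof. The front and back walls (the −y and +y sides) span the full width; the two side walls fit between them.

The house frame is on the floor beside the staircase on its −x side.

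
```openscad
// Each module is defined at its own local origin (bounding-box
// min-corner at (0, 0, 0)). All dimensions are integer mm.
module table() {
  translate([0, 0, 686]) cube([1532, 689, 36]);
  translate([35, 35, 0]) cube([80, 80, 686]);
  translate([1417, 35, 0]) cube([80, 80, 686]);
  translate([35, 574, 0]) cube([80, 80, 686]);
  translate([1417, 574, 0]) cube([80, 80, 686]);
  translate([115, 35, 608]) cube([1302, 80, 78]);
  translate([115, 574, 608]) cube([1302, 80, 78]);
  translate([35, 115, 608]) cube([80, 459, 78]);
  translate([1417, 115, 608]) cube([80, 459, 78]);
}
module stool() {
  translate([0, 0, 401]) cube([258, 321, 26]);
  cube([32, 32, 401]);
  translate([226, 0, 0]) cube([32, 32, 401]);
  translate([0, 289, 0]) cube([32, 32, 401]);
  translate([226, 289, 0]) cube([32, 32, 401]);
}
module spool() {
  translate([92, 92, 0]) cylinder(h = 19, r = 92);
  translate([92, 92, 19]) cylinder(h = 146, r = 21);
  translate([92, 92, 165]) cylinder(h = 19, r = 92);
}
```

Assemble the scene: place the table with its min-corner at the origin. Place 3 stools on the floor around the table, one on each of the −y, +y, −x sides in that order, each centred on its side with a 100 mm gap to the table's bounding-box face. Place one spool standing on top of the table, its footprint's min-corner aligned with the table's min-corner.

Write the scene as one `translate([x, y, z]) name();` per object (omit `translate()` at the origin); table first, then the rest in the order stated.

table();
translate([637, -421, 0]) stool();
translate([637, 789, 0]) stool();
translate([-358, 184, 0]) stool();
translate([0, 0, 722]) spool();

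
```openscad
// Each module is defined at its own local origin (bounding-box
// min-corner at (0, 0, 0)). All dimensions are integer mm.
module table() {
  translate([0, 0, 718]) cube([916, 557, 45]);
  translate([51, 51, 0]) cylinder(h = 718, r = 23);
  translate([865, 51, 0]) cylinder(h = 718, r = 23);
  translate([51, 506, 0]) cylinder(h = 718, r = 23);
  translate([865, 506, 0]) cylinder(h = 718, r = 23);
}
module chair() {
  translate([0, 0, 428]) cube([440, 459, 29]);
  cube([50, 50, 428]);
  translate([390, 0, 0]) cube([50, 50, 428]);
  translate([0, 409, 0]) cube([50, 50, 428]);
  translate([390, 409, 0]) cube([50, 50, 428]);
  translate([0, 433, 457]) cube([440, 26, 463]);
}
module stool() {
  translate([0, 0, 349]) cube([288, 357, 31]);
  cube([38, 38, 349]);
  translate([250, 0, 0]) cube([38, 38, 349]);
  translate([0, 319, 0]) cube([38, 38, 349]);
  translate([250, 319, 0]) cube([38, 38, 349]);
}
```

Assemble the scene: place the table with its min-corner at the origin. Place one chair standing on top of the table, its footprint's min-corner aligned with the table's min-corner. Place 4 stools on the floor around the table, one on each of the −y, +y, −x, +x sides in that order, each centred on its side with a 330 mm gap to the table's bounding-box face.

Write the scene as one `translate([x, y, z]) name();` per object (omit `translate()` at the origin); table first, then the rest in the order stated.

table();
translate([0, 0, 763]) chair();
translate([314, -687, 0]) stool();
translate([314, 887, 0]) stool();
translate([-618, 100, 0]) stool();
translate([1246, 100, 0]) stool();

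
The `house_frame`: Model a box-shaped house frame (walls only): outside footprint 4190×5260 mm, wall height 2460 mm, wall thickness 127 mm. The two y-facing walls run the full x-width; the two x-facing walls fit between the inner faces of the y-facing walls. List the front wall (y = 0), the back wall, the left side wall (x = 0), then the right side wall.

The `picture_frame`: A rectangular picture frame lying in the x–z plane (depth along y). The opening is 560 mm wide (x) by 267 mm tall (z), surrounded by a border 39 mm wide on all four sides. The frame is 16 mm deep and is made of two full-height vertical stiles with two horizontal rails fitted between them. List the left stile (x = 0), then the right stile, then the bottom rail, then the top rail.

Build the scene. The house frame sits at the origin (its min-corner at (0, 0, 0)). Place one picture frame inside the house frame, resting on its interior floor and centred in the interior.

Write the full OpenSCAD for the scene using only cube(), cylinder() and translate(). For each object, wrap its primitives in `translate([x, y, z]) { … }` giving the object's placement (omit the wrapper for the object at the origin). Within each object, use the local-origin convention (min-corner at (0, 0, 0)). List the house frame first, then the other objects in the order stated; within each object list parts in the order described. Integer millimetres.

cube([4190, 127, 2460]);
translate([0, 5133, 0]) cube([4190, 127, 2460]);
translate([0, 127, 0]) cube([127, 5006, 2460]);
translate([4063, 127, 0]) cube([127, 5006, 2460]);
translate([1776, 2622, 0]) {
  cube([39, 16, 345]);
  translate([599, 0, 0]) cube([39, 16, 345]);
  translate([39, 0, 0]) cube([560, 16, 39]);
  translate([39, 0, 306]) cube([560, 16, 39]);
}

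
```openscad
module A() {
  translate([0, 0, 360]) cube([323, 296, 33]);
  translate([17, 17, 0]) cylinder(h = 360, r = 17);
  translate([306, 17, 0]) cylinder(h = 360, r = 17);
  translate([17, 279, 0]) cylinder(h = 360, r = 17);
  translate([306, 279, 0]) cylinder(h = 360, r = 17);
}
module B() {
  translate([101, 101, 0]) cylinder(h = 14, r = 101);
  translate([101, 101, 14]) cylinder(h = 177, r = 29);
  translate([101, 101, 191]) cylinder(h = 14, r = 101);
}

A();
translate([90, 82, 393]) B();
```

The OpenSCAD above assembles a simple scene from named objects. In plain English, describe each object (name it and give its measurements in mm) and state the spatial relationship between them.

A is a four-legged stool. The seat is a 323×296×33 mm slab whose top surface is at z = 393 mm; four round legs, each 34 mm in diameter, run from the floor (z = 0) to the underside of the seat, each leg's axis is inset half a diameter from the nearest pair of seat edges (so the leg's bounding box is flush with the corner).

B is a spool: two coaxial disc flanges of radius 101 mm and thickness 14 mm, joined by a core cylinder of radius 29 mm and height 177 mm. The lower flange rests on z = 0 and the three cylinders share a vertical axis.

The spool is on top of the stool.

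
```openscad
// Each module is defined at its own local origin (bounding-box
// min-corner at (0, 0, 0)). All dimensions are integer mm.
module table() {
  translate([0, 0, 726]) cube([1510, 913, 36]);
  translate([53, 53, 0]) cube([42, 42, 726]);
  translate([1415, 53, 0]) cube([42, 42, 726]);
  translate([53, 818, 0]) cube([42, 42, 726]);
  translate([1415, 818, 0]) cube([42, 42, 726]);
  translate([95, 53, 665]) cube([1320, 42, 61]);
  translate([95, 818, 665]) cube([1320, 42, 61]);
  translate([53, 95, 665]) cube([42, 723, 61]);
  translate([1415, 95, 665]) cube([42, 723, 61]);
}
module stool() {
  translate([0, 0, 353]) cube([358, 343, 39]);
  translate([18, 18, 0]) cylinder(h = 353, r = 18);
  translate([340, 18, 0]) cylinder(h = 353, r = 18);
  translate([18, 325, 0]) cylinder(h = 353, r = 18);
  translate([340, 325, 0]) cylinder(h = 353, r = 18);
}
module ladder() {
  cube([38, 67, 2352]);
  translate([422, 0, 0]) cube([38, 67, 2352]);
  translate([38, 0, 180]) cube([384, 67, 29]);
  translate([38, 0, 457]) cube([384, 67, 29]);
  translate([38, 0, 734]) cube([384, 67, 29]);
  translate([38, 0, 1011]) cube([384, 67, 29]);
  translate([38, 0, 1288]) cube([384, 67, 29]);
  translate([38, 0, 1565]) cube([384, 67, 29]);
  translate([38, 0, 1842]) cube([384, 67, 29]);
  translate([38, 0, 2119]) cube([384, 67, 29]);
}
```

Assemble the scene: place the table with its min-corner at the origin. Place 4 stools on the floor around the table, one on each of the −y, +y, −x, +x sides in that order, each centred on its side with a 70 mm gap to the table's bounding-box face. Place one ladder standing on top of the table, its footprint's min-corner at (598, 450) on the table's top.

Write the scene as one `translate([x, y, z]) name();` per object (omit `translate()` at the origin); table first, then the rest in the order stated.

table();
translate([576, -413, 0]) stool();
translate([576, 983, 0]) stool();
translate([-428, 285, 0]) stool();
translate([1580, 285, 0]) stool();
translate([598, 450, 762]) ladder();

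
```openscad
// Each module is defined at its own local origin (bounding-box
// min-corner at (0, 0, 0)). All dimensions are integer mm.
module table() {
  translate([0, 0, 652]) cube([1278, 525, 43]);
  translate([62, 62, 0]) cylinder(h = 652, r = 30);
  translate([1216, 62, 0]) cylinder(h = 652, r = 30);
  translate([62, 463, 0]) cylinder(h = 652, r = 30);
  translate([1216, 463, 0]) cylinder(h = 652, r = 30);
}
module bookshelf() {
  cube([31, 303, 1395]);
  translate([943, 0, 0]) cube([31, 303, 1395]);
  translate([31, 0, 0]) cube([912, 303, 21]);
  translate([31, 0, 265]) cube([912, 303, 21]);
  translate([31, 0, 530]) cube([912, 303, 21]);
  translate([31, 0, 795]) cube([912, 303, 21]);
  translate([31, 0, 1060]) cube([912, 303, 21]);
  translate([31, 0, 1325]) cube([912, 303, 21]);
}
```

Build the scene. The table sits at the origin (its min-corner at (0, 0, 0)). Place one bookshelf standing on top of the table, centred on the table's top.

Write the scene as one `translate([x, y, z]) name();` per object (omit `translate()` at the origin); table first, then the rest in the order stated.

table();
translate([152, 111, 695]) bookshelf();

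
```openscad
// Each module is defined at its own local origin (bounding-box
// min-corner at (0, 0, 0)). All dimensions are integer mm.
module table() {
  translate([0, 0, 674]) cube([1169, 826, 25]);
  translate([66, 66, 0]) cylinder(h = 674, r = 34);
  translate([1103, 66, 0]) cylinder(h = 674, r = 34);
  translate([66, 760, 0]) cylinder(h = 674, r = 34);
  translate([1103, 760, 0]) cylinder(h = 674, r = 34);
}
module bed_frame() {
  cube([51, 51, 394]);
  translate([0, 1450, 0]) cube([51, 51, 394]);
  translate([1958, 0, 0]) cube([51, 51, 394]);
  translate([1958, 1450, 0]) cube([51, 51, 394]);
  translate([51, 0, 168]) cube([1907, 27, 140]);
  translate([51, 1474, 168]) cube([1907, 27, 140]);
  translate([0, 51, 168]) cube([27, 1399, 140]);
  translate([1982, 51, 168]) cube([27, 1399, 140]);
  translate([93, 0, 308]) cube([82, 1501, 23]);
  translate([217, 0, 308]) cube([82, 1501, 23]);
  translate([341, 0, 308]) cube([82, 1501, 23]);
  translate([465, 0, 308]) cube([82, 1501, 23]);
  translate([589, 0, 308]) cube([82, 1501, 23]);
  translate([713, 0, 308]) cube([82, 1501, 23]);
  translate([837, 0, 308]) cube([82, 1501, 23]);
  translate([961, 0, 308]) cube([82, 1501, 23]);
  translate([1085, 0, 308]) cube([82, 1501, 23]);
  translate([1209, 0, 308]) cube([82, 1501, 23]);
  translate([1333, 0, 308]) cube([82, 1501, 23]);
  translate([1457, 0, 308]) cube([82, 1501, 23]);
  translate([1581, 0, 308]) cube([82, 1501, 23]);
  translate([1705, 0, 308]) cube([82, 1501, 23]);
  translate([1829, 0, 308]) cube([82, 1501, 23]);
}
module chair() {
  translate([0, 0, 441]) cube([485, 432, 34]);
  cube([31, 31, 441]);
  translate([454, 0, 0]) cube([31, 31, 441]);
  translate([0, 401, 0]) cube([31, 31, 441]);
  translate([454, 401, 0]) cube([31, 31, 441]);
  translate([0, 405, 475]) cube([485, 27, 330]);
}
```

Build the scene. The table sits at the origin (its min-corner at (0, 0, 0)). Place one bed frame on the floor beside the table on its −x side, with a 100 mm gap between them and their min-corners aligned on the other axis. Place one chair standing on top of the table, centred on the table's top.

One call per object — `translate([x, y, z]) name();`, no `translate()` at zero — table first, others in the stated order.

table();
translate([-2109, 0, 0]) bed_frame();
translate([342, 197, 699]) chair();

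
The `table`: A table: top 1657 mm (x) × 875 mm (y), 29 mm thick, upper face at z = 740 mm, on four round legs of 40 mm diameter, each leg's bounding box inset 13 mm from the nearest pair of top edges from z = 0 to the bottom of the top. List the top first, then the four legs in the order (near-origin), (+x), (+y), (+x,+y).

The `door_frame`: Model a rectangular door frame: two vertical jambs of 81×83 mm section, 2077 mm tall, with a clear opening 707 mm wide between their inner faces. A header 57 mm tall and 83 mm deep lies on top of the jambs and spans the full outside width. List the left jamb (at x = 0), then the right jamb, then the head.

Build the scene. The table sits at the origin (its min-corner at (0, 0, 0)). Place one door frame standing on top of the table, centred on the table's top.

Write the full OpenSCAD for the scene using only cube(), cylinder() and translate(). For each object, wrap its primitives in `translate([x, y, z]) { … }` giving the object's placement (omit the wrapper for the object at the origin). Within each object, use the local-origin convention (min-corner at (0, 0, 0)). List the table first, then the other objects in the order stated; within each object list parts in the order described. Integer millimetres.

translate([0, 0, 711]) cube([1657, 875, 29]);
translate([33, 33, 0]) cylinder(h = 711, r = 20);
translate([1624, 33, 0]) cylinder(h = 711, r = 20);
translate([33, 842, 0]) cylinder(h = 711, r = 20);
translate([1624, 842, 0]) cylinder(h = 711, r = 20);
translate([394, 396, 740]) {
  cube([81, 83, 2077]);
  translate([788, 0, 0]) cube([81, 83, 2077]);
  translate([0, 0, 2077]) cube([869, 83, 57]);
}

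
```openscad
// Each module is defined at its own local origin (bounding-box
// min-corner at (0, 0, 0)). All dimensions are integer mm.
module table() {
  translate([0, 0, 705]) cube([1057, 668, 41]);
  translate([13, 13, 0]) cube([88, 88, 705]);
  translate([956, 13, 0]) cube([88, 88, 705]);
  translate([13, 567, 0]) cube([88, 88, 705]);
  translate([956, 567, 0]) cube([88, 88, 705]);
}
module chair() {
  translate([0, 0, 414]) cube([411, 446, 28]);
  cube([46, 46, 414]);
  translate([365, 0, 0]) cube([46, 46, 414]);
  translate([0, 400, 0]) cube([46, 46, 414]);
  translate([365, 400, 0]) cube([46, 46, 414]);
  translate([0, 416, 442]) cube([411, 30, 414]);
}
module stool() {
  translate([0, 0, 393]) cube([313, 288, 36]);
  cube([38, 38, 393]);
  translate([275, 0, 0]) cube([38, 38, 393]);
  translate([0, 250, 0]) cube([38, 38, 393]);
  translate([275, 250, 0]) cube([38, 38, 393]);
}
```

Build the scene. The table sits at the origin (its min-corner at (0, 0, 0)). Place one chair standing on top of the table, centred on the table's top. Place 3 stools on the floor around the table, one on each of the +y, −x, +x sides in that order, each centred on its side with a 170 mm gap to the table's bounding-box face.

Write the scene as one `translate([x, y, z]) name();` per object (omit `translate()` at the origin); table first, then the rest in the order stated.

table();
translate([323, 111, 746]) chair();
translate([372, 838, 0]) stool();
translate([-483, 190, 0]) stool();
translate([1227, 190, 0]) stool();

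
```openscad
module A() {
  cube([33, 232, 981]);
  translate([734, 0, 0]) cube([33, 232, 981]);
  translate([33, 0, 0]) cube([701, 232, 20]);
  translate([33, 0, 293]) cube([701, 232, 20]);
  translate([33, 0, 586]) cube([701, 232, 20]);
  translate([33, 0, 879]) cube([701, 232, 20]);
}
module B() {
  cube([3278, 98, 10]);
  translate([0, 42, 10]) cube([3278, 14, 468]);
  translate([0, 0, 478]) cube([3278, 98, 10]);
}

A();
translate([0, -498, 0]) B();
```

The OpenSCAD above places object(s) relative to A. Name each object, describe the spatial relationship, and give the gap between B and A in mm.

A is a bookshelf. B is an I-beam. The I-beam is on the floor beside the bookshelf on its −y side. The gap between the I-beam and the bookshelf is 400 mm.

The I-beam's nearest face is 400 mm from the bookshelf's −y face.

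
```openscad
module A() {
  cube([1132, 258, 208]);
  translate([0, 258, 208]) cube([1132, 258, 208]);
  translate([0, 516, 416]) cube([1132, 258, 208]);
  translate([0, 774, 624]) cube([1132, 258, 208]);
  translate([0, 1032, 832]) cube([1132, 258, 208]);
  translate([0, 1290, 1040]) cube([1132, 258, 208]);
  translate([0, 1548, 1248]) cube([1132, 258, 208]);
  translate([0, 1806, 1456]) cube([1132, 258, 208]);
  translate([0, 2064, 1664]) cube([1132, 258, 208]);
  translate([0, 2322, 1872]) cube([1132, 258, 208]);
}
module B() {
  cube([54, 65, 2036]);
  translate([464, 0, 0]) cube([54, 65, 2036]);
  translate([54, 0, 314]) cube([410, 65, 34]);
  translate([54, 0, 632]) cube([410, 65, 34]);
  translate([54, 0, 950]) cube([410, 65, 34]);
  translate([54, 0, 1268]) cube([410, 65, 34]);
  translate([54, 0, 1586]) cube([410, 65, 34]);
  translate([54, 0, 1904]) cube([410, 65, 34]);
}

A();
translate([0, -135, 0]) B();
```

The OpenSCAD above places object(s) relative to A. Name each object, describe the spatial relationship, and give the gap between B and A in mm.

A is a staircase. B is a ladder. The ladder is on the floor beside the staircase on its −y side. The gap between the ladder and the staircase is 70 mm.

The ladder's nearest face is 70 mm from the staircase's −y face.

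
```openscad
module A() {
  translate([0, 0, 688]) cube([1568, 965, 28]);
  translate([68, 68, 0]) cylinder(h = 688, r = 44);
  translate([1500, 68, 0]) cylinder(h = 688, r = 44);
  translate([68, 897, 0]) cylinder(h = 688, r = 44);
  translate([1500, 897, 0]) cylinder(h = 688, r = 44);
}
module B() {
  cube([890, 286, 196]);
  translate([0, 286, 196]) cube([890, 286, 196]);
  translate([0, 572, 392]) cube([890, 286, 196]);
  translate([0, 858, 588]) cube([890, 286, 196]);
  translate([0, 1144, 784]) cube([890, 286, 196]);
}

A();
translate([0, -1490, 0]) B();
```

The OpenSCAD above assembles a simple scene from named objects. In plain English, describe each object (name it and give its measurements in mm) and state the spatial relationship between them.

A is a table: top 1568 mm (x) × 965 mm (y), 28 mm thick, upper face at z = 716 mm, on four round legs of 88 mm diameter, each leg's bounding box inset 24 mm from the nearest pair of top edges, running from z = 0 to the bottom of the top.

B is a straight staircase of 5 solid steps. Each step is 890 mm wide (x), 286 mm deep (y, the going) and 196 mm tall (the rise). The first step rests on the floor; each subsequent step sits one going further in +y and one rise higher in +z, directly behind and above the previous step with no overlap.

The staircase is on the floor beside the table on its −y side.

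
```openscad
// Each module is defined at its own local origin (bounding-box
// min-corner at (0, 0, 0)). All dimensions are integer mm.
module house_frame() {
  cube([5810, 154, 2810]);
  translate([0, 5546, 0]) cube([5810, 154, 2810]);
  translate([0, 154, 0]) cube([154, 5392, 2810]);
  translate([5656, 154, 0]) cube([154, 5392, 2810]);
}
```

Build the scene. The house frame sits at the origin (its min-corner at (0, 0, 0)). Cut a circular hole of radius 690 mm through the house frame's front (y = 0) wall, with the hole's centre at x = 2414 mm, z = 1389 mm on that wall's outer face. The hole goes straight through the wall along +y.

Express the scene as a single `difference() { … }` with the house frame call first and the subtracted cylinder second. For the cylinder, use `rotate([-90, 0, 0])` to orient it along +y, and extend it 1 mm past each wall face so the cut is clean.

difference() {
  house_frame();
  translate([2414, -1, 1389]) rotate([-90, 0, 0]) cylinder(h = 156, r = 690);
}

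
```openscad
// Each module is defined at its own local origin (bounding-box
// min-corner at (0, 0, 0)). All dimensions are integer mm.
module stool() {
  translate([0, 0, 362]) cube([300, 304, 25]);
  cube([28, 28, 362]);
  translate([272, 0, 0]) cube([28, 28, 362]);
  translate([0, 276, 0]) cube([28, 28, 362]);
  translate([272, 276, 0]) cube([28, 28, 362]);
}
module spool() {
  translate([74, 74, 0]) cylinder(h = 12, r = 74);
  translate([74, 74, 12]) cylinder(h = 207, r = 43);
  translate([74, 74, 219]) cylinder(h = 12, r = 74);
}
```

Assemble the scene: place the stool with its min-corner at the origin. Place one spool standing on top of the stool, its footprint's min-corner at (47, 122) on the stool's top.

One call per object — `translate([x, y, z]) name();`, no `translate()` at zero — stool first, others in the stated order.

stool();
translate([47, 122, 387]) spool();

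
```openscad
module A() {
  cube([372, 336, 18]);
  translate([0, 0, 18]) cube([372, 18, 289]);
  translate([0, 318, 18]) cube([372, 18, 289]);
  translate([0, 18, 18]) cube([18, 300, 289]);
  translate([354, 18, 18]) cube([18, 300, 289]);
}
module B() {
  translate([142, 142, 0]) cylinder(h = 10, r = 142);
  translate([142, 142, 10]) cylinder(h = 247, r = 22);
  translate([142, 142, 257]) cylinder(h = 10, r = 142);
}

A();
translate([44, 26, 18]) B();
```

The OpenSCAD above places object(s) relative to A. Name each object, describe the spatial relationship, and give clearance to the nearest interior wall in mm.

A is an open box. B is a spool. The spool sits inside the open box, centred. The clearance to the nearest interior wall is 8 mm.

Clearances: x = 26, y = 8; minimum 8 mm.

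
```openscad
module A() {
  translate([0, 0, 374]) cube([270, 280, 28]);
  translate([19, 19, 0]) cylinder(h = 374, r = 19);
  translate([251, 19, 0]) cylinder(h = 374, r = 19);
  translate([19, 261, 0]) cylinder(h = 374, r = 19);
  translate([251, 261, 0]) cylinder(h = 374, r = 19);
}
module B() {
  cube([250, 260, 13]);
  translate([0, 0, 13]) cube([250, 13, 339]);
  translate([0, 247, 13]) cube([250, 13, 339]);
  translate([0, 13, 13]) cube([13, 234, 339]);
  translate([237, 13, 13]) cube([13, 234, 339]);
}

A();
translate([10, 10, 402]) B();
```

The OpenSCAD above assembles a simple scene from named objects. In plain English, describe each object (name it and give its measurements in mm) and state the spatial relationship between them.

A is a four-legged stool. The seat is 270×280 mm, 28 mm thick, top at z = 402 mm. It stands on four round legs, each 38 mm in diameter, from z = 0 to the seat underside, each leg's axis is inset half a diameter from the nearest pair of seat edges (so the leg's bounding box is flush with the corner).

B is an open-topped rectangular box: outside dimensions 250×260×352 mm, with a uniform wall and base thickness of 13 mm. The base is a full 250×260 slab on the floor; four walls sit on top of the base. The front and back walls (the −y and +y sides) span the full width; the two side walls fit between them.

The open box is on top of the stool, centred.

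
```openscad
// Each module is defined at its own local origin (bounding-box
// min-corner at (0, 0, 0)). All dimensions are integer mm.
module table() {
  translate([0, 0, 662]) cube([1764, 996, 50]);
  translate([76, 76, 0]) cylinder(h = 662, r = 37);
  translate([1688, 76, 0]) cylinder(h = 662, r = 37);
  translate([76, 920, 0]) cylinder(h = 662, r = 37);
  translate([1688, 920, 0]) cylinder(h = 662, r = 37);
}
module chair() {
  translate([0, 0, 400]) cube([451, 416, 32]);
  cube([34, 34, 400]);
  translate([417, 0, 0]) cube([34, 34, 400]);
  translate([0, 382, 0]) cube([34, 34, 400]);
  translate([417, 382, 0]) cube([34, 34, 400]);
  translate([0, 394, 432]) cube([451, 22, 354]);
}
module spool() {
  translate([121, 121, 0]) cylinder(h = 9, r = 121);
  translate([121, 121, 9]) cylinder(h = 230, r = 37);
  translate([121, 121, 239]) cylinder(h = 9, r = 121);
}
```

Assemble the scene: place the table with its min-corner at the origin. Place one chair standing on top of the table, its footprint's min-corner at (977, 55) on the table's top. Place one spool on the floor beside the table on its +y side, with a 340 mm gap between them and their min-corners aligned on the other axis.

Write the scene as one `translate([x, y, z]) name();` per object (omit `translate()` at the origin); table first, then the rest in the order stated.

table();
translate([977, 55, 712]) chair();
translate([0, 1336, 0]) spool();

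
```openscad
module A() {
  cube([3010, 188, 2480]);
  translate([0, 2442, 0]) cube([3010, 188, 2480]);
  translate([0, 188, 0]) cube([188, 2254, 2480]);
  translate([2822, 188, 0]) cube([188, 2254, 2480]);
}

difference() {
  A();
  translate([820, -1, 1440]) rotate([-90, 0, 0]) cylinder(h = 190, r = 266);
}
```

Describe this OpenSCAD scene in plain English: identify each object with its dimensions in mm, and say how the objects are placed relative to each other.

A is a box-shaped house frame (walls only): outside footprint 3010×2630 mm, wall height 2480 mm, wall thickness 188 mm. The two y-facing walls run the full x-width; the two x-facing walls fit between the inner faces of the y-facing walls.

The house frame has a circular hole of radius 266 mm through its front wall, centred at (x = 820, z = 1440).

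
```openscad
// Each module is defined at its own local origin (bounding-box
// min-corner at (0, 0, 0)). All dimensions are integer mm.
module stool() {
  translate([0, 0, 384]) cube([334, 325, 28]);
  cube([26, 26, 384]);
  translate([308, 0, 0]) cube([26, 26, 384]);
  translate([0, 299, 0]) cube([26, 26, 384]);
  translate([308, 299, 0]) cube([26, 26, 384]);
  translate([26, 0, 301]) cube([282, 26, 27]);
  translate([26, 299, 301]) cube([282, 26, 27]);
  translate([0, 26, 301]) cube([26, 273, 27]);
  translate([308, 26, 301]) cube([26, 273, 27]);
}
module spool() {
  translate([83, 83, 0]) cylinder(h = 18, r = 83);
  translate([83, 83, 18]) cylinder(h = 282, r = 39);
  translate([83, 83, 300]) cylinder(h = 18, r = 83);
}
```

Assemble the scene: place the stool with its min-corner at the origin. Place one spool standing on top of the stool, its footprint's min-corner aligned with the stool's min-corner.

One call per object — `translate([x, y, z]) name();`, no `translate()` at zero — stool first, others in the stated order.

stool();
translate([0, 0, 412]) spool();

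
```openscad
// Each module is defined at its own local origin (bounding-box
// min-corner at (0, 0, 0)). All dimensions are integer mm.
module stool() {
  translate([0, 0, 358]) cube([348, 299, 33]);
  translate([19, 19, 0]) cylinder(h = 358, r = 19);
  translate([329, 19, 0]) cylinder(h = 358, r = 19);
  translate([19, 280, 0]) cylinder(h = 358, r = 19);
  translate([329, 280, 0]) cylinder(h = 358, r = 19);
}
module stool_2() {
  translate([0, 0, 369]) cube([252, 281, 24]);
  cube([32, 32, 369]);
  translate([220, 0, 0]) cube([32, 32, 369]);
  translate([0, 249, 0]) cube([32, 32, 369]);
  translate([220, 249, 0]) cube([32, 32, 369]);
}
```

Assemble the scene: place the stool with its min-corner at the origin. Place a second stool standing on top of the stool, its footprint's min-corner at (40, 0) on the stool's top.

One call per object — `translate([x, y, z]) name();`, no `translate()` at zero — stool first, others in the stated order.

stool();
translate([40, 0, 391]) stool_2();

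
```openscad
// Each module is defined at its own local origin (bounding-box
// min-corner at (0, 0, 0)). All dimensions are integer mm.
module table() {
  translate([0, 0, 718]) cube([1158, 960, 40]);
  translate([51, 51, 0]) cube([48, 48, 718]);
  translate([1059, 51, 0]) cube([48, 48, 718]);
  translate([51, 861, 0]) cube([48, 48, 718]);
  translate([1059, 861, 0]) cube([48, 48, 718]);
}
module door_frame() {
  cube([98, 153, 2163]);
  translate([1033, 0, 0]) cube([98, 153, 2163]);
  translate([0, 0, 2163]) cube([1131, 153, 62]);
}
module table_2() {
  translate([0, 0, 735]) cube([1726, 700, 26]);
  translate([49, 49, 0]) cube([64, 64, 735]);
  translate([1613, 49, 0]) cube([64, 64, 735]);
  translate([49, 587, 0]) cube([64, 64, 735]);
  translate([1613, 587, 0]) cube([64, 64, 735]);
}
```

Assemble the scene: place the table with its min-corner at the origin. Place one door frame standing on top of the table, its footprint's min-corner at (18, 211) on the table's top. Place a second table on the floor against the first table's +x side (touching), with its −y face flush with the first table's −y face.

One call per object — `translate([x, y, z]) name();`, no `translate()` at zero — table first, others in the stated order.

table();
translate([18, 211, 758]) door_frame();
translate([1158, 0, 0]) table_2();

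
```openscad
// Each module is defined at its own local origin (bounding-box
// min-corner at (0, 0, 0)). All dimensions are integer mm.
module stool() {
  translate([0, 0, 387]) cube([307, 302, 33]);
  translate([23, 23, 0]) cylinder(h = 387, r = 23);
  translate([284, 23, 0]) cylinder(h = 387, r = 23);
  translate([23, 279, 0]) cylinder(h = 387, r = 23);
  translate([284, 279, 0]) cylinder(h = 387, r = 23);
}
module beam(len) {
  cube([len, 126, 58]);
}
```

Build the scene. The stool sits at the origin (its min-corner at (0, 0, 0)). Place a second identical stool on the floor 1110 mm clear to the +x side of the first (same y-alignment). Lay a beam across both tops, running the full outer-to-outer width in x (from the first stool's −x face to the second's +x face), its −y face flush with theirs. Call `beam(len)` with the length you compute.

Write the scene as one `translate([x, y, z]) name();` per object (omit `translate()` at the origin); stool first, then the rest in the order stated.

stool();
translate([1417, 0, 0]) stool();
translate([0, 0, 420]) beam(1724);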